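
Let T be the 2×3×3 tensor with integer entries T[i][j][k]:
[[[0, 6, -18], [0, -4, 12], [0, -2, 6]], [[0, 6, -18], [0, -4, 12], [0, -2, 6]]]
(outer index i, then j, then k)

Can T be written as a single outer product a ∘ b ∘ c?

The mode-1 fibre T[:,0,1] = [6, 6] gives a = [1, 1] (primitive direction); the mode-2 fibre T[0,:,1] = [6, -4, -2] gives b = [3, -2, -1]; then c[k] = T[0,0,k] / (a[0]·b[0]) = [0, 6, -18] / 3 = [0, 2, -6].
Expanding [1, 1] ∘ [3, -2, -1] ∘ [0, 2, -6] reproduces all 18 entries of T, so T = [1, 1] ∘ [3, -2, -1] ∘ [0, 2, -6] and rank(T) ≤ 1.
Equivalently every frontal slice T[:,:,k] is c[k] times the rank-1 matrix [1, 1] ∘ [3, -2, -1]. So T has rank 1 (it is nonzero).

Yes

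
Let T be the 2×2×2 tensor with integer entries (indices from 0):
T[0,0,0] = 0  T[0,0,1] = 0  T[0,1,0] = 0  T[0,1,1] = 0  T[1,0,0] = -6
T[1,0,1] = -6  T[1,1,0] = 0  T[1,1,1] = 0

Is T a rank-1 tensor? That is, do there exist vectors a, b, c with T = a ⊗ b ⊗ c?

Yes

If T = a ⊗ b ⊗ c then every fibre of T is a multiple of the corresponding factor, so read the factors off the fibres through the nonzero entry T[1,0,0] = -6.
The mode-1 fibre T[:,0,0] = [0, -6] gives a = [0, 1] (primitive direction); the mode-2 fibre T[1,:,0] = [-6, 0] gives b = [1, 0]; then c[k] = T[1,0,k] / (a[1]·b[0]) = [-6, -6] / 1 = [-6, -6].
Expanding [0, 1] ⊗ [1, 0] ⊗ [-6, -6] reproduces all 8 entries of T, so T = [0, 1] ⊗ [1, 0] ⊗ [-6, -6] and rank(T) ≤ 1.
Equivalently every frontal slice T[:,:,k] is c[k] times the rank-1 matrix [0, 1] ⊗ [1, 0]. So T has rank 1 (it is nonzero).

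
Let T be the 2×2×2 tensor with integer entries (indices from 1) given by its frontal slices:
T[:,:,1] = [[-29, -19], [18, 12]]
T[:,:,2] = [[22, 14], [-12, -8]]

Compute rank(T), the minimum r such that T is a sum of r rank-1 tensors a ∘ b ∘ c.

Lower bound: the mode-2 unfolding of T (rows indexed by j, columns by (i,k) = (1,1), (1,2), (2,1), (2,2)) is [[-29, 22, 18, -12], [-19, 14, 12, -8]].
There the 2×2 minor on rows j ∈ {1, 2}, columns (i,k) ∈ {(1,1), (1,2)} is det [[-29, 22], [-19, 14]] = 12 ≠ 0, so this unfolding has rank ≥ 2; CP rank is at least every unfolding rank, so rank(T) ≥ 2. (Flattening ranks never certify an upper bound on CP rank; for that we must actually write T with 2 rank-1 terms.)
Upper bound — finding two terms. Write S_k = T[:,:,k] for the frontal slices: S₁ = [[-29, -19], [18, 12]], S₂ = [[22, 14], [-12, -8]].
If T = a₁ ∘ b₁ ∘ c₁ + a₂ ∘ b₂ ∘ c₂ then each S_k = c₁[k]·a₁b₁ᵀ + c₂[k]·a₂b₂ᵀ. S₁ and S₂ are linearly independent, so a₁b₁ᵀ and a₂b₂ᵀ must span the same plane of matrices: they are the rank-1 matrices of the form x·S₁ + y·S₂.
det(x·S₁ + y·S₂) is −6·x² + 16·xy − 8·y² = (-2)·(3·x − 2·y)(x − 2·y), vanishing at (x:y) = (2:3) and (2:1).
M₁ = 2·S₁ + 3·S₂ = [[8, 4], [0, 0]] = 4·[1, 0][2, 1]ᵀ and M₂ = 2·S₁ + S₂ = [[-36, -24], [24, 16]] = (-4)·[3, -2][3, 2]ᵀ, so take a₁ = [1, 0], b₁ = [2, 1], a₂ = [3, -2], b₂ = [3, 2].
Each slice is an integer combination of E₁ = a₁b₁ᵀ and E₂ = a₂b₂ᵀ: S₁ = −E₁ − 3·E₂, S₂ = 2·E₁ + 2·E₂; reading off coefficients, c₁ = [-1, 2] and c₂ = [-3, 2].
Hence T = [1, 0] ∘ [2, 1] ∘ [-1, 2] + [3, -2] ∘ [3, 2] ∘ [-3, 2], so rank(T) ≤ 2.
These bounds meet, so rank(T) = 2.

2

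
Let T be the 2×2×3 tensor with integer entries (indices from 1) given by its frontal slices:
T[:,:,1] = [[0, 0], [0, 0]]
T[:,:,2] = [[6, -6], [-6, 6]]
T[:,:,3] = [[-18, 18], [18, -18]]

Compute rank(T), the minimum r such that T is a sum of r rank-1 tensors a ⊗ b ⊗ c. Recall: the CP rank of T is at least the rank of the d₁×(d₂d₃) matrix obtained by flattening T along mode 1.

1

Lower bound: T ≠ 0 (e.g. T[1,1,2] = 6), so rank(T) ≥ 1.
Upper bound: if T = a ⊗ b ⊗ c then every fibre of T is a multiple of the corresponding factor, so read the factors off the fibres through the nonzero entry T[1,1,2] = 6.
The mode-1 fibre T[:,1,2] = [6, -6] gives a = [1, -1] (primitive direction); the mode-2 fibre T[1,:,2] = [6, -6] gives b = [1, -1]; then c[k] = T[1,1,k] / (a[1]·b[1]) = [0, 6, -18] / 1 = [0, 6, -18].
Expanding [1, -1] ⊗ [1, -1] ⊗ [0, 6, -18] reproduces all 12 entries of T, so T = [1, -1] ⊗ [1, -1] ⊗ [0, 6, -18] and rank(T) ≤ 1.
These bounds meet, so rank(T) = 1.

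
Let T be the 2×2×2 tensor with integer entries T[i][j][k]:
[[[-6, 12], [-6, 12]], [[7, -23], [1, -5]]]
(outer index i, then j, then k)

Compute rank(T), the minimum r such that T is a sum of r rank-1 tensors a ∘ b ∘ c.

2

Lower bound: the mode-2 unfolding of T (rows indexed by j, columns by (i,k) = (0,0), (0,1), (1,0), (1,1)) is [[-6, 12, 7, -23], [-6, 12, 1, -5]].
There the 2×2 minor on rows j ∈ {0, 1}, columns (i,k) ∈ {(0,0), (1,0)} is det [[-6, 7], [-6, 1]] = 36 ≠ 0, so this unfolding has rank ≥ 2; CP rank is at least every unfolding rank, so rank(T) ≥ 2. (This is only a lower bound: in general the CP rank may exceed every unfolding rank, so we still need to exhibit 2 rank-1 terms summing to T.)
Upper bound — finding two terms. Write S_k = T[:,:,k] for the frontal slices: S₀ = [[-6, -6], [7, 1]], S₁ = [[12, 12], [-23, -5]].
If T = a₁ ∘ b₁ ∘ c₁ + a₂ ∘ b₂ ∘ c₂ then each S_k = c₁[k]·a₁b₁ᵀ + c₂[k]·a₂b₂ᵀ. S₀ and S₁ are linearly independent, so a₁b₁ᵀ and a₂b₂ᵀ must span the same plane of matrices: they are the rank-1 matrices of the form x·S₀ + y·S₁.
det(x·S₀ + y·S₁) is 36·x² − 180·xy + 216·y² = 36·(x − 3·y)(x − 2·y), vanishing at (x:y) = (3:1) and (2:1).
M₁ = 3·S₀ + S₁ = [[-6, -6], [-2, -2]] = (-2)·(3, 1)(1, 1)ᵀ and M₂ = 2·S₀ + S₁ = [[0, 0], [-9, -3]] = (-3)·(0, 1)(3, 1)ᵀ, so take a₁ = (3, 1), b₁ = (1, 1), a₂ = (0, 1), b₂ = (3, 1).
Each slice is an integer combination of E₁ = a₁b₁ᵀ and E₂ = a₂b₂ᵀ: S₀ = −2·E₁ + 3·E₂, S₁ = 4·E₁ − 9·E₂; reading off coefficients, c₁ = (-2, 4) and c₂ = (3, -9).
Hence T = (3, 1) ∘ (1, 1) ∘ (-2, 4) + (0, 1) ∘ (3, 1) ∘ (3, -9), so rank(T) ≤ 2.
These bounds meet, so rank(T) = 2.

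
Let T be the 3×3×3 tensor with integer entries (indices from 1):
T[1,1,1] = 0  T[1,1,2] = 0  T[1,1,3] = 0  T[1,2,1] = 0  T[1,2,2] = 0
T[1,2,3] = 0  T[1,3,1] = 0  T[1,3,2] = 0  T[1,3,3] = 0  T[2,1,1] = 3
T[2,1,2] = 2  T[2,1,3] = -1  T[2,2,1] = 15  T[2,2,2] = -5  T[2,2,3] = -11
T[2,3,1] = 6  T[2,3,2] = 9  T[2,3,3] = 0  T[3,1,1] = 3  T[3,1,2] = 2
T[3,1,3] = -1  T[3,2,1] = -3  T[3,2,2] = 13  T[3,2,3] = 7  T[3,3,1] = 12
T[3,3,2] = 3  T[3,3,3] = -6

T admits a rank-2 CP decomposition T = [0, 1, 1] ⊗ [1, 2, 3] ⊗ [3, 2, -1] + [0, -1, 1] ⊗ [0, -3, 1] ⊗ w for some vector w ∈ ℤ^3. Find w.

Subtract the known terms from T to get the rank-1 residual R = [0, -1, 1] ⊗ [0, -3, 1] ⊗ w, so R[i,j,k] = a[i]·b[j]·w[k]. Pick indices with nonzero a[2]·b[2] = (-1)·(-3) = 3. Only the fibre through (2,2,·) is needed: R[2,2,:] = T[2,2,:] − Σₗ aₗ[2]bₗ[2]cₗ = [15, -5, -11] − (1)·(2)·[3, 2, -1] = [9, -9, -9]. Then w[k] = R[2,2,k] / 3 for each k, giving w = [9, -9, -9] / 3 = [3, -3, -3].

w = [3, -3, -3]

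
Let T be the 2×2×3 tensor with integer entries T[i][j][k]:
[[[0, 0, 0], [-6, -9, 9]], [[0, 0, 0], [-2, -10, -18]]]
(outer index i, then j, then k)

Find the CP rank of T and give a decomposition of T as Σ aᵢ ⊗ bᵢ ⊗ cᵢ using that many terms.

Lower bound: the mode-1 unfolding of T (rows indexed by i, columns by (j,k) = (0,0), (0,1), (0,2), (1,0), (1,1), (1,2)) is [[0, 0, 0, -6, -9, 9], [0, 0, 0, -2, -10, -18]].
There the 2×2 minor on rows i ∈ {0, 1}, columns (j,k) ∈ {(1,0), (1,1)} is det [[-6, -9], [-2, -10]] = 42 ≠ 0, so this unfolding has rank ≥ 2; CP rank is at least every unfolding rank, so rank(T) ≥ 2. (This is only a lower bound: in general the CP rank may exceed every unfolding rank, so we still need to exhibit 2 rank-1 terms summing to T.)
Upper bound — finding two terms. Every mode-2 slice of T is a multiple of one matrix: T[:,j,:] = b[j]·M with b = (0, 1) and M = [[-6, -9, 9], [-2, -10, -18]] (rows indexed by i, columns by k). So it suffices to write M as a sum of two rank-1 matrices.
Splitting M by its rows (i = 0, 1), M = (1, 0)(-6, -9, 9)ᵀ + (0, 1)(-2, -10, -18)ᵀ.
Hence T = (1, 0) ⊗ (0, 1) ⊗ (-6, -9, 9) + (0, 1) ⊗ (0, 1) ⊗ (-2, -10, -18), so rank(T) ≤ 2.
These bounds meet, so rank(T) = 2.

rank(T) = 2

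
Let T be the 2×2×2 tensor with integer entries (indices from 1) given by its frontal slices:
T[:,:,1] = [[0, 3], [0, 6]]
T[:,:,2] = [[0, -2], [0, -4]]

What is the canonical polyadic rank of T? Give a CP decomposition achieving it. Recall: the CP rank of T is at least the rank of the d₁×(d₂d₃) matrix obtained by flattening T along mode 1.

Lower bound: T ≠ 0 (e.g. T[1,2,1] = 3), so rank(T) ≥ 1.
Upper bound: if T = a ⊗ b ⊗ c then every fibre of T is a multiple of the corresponding factor, so read the factors off the fibres through the nonzero entry T[1,2,1] = 3.
The mode-1 fibre T[:,2,1] = [3, 6] gives a = [1, 2] (primitive direction); the mode-2 fibre T[1,:,1] = [0, 3] gives b = [0, 1]; then c[k] = T[1,2,k] / (a[1]·b[2]) = [3, -2] / 1 = [3, -2].
Expanding [1, 2] ⊗ [0, 1] ⊗ [3, -2] reproduces all 8 entries of T, so T = [1, 2] ⊗ [0, 1] ⊗ [3, -2] and rank(T) ≤ 1.
These bounds meet, so rank(T) = 1.

rank(T) = 1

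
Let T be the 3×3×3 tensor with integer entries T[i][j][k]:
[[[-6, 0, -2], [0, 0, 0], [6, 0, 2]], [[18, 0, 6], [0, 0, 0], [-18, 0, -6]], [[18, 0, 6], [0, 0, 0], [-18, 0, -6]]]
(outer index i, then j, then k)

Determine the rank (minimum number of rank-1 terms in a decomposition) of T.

1

Lower bound: T ≠ 0 (e.g. T[0,0,0] = -6), so rank(T) ≥ 1.
Upper bound: the mode-1 fibre T[:,0,0] = [-6, 18, 18] gives a = (1, -3, -3) (primitive direction); the mode-2 fibre T[0,:,0] = [-6, 0, 6] gives b = (1, 0, -1); then c[k] = T[0,0,k] / (a[0]·b[0]) = [-6, 0, -2] / 1 = (-6, 0, -2).
Expanding (1, -3, -3) ⊗ (1, 0, -1) ⊗ (-6, 0, -2) reproduces all 27 entries of T, so T = (1, -3, -3) ⊗ (1, 0, -1) ⊗ (-6, 0, -2) and rank(T) ≤ 1.
These bounds meet, so rank(T) = 1.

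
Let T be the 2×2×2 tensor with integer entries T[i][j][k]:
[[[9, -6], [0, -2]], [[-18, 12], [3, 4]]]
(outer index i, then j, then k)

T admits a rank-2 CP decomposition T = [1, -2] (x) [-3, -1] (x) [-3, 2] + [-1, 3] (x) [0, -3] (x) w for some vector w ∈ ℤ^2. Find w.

Subtract the known terms from T to get the rank-1 residual R = [-1, 3] (x) [0, -3] (x) w, so R[i,j,k] = a[i]·b[j]·w[k]. Pick indices with nonzero a[0]·b[1] = (-1)·(-3) = 3. Only the fibre through (0,1,·) is needed: R[0,1,:] = T[0,1,:] − Σₗ aₗ[0]bₗ[1]cₗ = [0, -2] − (1)·(-1)·[-3, 2] = [-3, 0]. Then w[k] = R[0,1,k] / 3 for each k, giving w = [-3, 0] / 3 = [-1, 0].

w = [-1, 0]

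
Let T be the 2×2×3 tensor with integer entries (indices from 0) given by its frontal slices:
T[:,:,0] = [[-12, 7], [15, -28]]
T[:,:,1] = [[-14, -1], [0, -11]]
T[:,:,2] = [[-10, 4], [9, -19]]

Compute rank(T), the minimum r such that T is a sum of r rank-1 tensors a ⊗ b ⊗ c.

2

Lower bound: the mode-2 unfolding of T (rows indexed by j, columns by (i,k) = (0,0), (0,1), (0,2), (1,0), (1,1), (1,2)) is [[-12, -14, -10, 15, 0, 9], [7, -1, 4, -28, -11, -19]].
There the 2×2 minor on rows j ∈ {0, 1}, columns (i,k) ∈ {(0,0), (0,1)} is det [[-12, -14], [7, -1]] = 110 ≠ 0, so this unfolding has rank ≥ 2; CP rank is at least every unfolding rank, so rank(T) ≥ 2. (This is only a lower bound: in general the CP rank may exceed every unfolding rank, so we still need to exhibit 2 rank-1 terms summing to T.)
Upper bound — finding two terms. Write S_k = T[:,:,k] for the frontal slices: S₀ = [[-12, 7], [15, -28]], S₁ = [[-14, -1], [0, -11]], S₂ = [[-10, 4], [9, -19]].
If T = a₁ ⊗ b₁ ⊗ c₁ + a₂ ⊗ b₂ ⊗ c₂ then each S_k = c₁[k]·a₁b₁ᵀ + c₂[k]·a₂b₂ᵀ. S₀ and S₁ are linearly independent, so a₁b₁ᵀ and a₂b₂ᵀ must span the same plane of matrices: they are the rank-1 matrices of the form x·S₀ + y·S₁.
det(x·S₀ + y·S₁) is 231·x² + 539·xy + 154·y² = 77·(x + 2·y)(3·x + y), vanishing at (x:y) = (2:-1) and (1:-3).
M₁ = 2·S₀ − S₁ = [[-10, 15], [30, -45]] = (-5)·[1, -3][2, -3]ᵀ and M₂ = S₀ − 3·S₁ = [[30, 10], [15, 5]] = 5·[2, 1][3, 1]ᵀ, so take a₁ = [1, -3], b₁ = [2, -3], a₂ = [2, 1], b₂ = [3, 1].
Each slice is an integer combination of E₁ = a₁b₁ᵀ and E₂ = a₂b₂ᵀ: S₀ = −3·E₁ − E₂, S₁ = −E₁ − 2·E₂, S₂ = −2·E₁ − E₂; reading off coefficients, c₁ = [-3, -1, -2] and c₂ = [-1, -2, -1].
Hence T = [1, -3] ⊗ [2, -3] ⊗ [-3, -1, -2] + [2, 1] ⊗ [3, 1] ⊗ [-1, -2, -1], so rank(T) ≤ 2.
These bounds meet, so rank(T) = 2.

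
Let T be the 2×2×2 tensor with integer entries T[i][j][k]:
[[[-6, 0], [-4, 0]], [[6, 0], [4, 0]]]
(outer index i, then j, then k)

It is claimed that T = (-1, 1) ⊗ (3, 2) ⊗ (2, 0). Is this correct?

Reconstruct entrywise from the claimed factors. For example, T[0,1,0] = -4 and Σₗ aₗ[0]bₗ[1]cₗ[0] = (-1)·(2)·(2) = -4; checking all 8 entries, every one matches. The claim holds.

Yes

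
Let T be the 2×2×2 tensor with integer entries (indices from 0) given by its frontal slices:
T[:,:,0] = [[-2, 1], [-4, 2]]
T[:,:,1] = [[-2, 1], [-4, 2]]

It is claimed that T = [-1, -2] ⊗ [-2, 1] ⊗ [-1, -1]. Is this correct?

Reconstruct entrywise from the claimed factors. For example, T[1,0,1] = -4 and Σₗ aₗ[1]bₗ[0]cₗ[1] = (-2)·(-2)·(-1) = -4; checking all 8 entries, every one matches. The claim holds.

Yes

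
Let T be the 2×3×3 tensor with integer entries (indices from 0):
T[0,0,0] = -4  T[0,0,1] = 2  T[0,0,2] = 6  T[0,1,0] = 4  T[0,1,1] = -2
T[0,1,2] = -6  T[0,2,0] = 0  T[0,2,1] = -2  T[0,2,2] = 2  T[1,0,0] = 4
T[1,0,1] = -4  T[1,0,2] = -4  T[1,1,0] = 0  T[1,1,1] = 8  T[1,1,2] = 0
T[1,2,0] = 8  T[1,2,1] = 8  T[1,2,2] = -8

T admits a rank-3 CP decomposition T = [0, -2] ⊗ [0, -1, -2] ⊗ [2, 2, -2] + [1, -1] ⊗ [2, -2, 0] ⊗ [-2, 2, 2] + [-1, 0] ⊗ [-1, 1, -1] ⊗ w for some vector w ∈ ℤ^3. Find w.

Subtract the known terms from T to get the rank-1 residual R = [-1, 0] ⊗ [-1, 1, -1] ⊗ w, so R[i,j,k] = a[i]·b[j]·w[k]. Pick indices with nonzero a[0]·b[0] = (-1)·(-1) = 1. Only the fibre through (0,0,·) is needed: R[0,0,:] = T[0,0,:] − Σₗ aₗ[0]bₗ[0]cₗ = [-4, 2, 6] − (0)·(0)·[2, 2, -2] − (1)·(2)·[-2, 2, 2] = [0, -2, 2]. Then w[k] = R[0,0,k] / 1 for each k, giving w = [0, -2, 2] / 1 = [0, -2, 2].

w = [0, -2, 2]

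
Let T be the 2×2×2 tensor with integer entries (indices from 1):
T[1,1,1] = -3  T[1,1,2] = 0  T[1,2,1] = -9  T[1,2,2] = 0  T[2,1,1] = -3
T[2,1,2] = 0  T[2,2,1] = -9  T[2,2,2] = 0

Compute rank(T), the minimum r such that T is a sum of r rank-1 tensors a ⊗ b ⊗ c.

1

Lower bound: T ≠ 0 (e.g. T[1,1,1] = -3), so rank(T) ≥ 1.
Upper bound: if T = a ⊗ b ⊗ c then every fibre of T is a multiple of the corresponding factor, so read the factors off the fibres through the nonzero entry T[1,1,1] = -3.
The mode-1 fibre T[:,1,1] = [-3, -3] gives a = [1, 1] (primitive direction); the mode-2 fibre T[1,:,1] = [-3, -9] gives b = [1, 3]; then c[k] = T[1,1,k] / (a[1]·b[1]) = [-3, 0] / 1 = [-3, 0].
Expanding [1, 1] ⊗ [1, 3] ⊗ [-3, 0] reproduces all 8 entries of T, so T = [1, 1] ⊗ [1, 3] ⊗ [-3, 0] and rank(T) ≤ 1.
These bounds meet, so rank(T) = 1.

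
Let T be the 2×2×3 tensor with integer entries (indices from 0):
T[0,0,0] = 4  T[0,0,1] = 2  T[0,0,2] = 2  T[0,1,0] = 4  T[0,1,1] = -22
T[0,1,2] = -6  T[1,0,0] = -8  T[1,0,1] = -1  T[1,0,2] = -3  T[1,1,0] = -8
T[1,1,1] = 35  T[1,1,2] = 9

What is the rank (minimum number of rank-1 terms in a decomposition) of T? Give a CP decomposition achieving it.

Lower bound: the mode-1 unfolding of T (rows indexed by i, columns by (j,k) = (0,0), (0,1), (0,2), (1,0), (1,1), (1,2)) is [[4, 2, 2, 4, -22, -6], [-8, -1, -3, -8, 35, 9]].
There the 2×2 minor on rows i ∈ {0, 1}, columns (j,k) ∈ {(0,0), (0,1)} is det [[4, 2], [-8, -1]] = 12 ≠ 0, so this unfolding has rank ≥ 2; CP rank is at least every unfolding rank, so rank(T) ≥ 2. (Unfolding ranks only ever bound the CP rank from below — rank(T) can be strictly larger than all of them — so the matching upper bound has to come from an explicit 2-term decomposition.)
Upper bound — finding two terms. Write S_k = T[:,:,k] for the frontal slices: S₀ = [[4, 4], [-8, -8]], S₁ = [[2, -22], [-1, 35]], S₂ = [[2, -6], [-3, 9]].
If T = a₁ ⊗ b₁ ⊗ c₁ + a₂ ⊗ b₂ ⊗ c₂ then each S_k = c₁[k]·a₁b₁ᵀ + c₂[k]·a₂b₂ᵀ. S₀ and S₁ are linearly independent, so a₁b₁ᵀ and a₂b₂ᵀ must span the same plane of matrices: they are the rank-1 matrices of the form x·S₀ + y·S₁.
det(x·S₀ + y·S₁) is −48·xy + 48·y² = (-48)·(x − y)(y), vanishing at (x:y) = (1:1) and (1:0).
M₁ = S₀ + S₁ = [[6, -18], [-9, 27]] = 3·(2, -3)(1, -3)ᵀ and M₂ = S₀ = [[4, 4], [-8, -8]] = 4·(1, -2)(1, 1)ᵀ, so take a₁ = (2, -3), b₁ = (1, -3), a₂ = (1, -2), b₂ = (1, 1).
Each slice is an integer combination of E₁ = a₁b₁ᵀ and E₂ = a₂b₂ᵀ: S₀ = 4·E₂, S₁ = 3·E₁ − 4·E₂, S₂ = E₁; reading off coefficients, c₁ = (0, 3, 1) and c₂ = (4, -4, 0).
Hence T = (2, -3) ⊗ (1, -3) ⊗ (0, 3, 1) + (1, -2) ⊗ (1, 1) ⊗ (4, -4, 0), so rank(T) ≤ 2.
These bounds meet, so rank(T) = 2.

rank(T) = 2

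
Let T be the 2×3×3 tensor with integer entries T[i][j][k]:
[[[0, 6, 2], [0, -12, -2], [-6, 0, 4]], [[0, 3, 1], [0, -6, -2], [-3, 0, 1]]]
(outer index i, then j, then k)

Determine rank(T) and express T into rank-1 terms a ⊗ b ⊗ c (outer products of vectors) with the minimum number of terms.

rank(T) = 3

Lower bound: the mode-3 unfolding of T (rows indexed by k, columns by (i,j) = (0,0), (0,1), (0,2), (1,0), (1,1), (1,2)) is [[0, 0, -6, 0, 0, -3], [6, -12, 0, 3, -6, 0], [2, -2, 4, 1, -2, 1]].
There the 3×3 minor on rows k ∈ {0, 1, 2}, columns (i,j) ∈ {(0,0), (0,1), (0,2)} is det [[0, 0, -6], [6, -12, 0], [2, -2, 4]] = -72 ≠ 0, so this unfolding has rank ≥ 3; CP rank is at least every unfolding rank, so rank(T) ≥ 3. (Unfolding ranks only ever bound the CP rank from below — rank(T) can be strictly larger than all of them — so the matching upper bound has to come from an explicit 3-term decomposition.)
Upper bound: T is a sum of 3 rank-1 terms, T = (1, 0) ⊗ (0, 1, 1) ⊗ (0, 0, 2) + (2, 1) ⊗ (1, -2, -2) ⊗ (1, 1, 0) + (2, 1) ⊗ (1, -2, 1) ⊗ (-1, 2, 1) (one valid choice — decompositions are not unique — normalised so each a, b is primitive with positive first nonzero entry; check it by expanding all entries), so rank(T) ≤ 3.
These bounds meet, so rank(T) = 3.
Check entry T[1,2,0] = -3: (0)·(1)·(0) + (1)·(-2)·(1) + (1)·(1)·(-1) = -3.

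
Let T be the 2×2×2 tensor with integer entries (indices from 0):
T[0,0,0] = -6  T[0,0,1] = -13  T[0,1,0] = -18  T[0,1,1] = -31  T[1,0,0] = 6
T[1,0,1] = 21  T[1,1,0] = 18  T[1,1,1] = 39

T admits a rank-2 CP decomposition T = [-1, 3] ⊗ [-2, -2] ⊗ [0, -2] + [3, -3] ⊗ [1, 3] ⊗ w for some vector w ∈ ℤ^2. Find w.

w = [-2, -3]

Subtract the known terms from T to get the rank-1 residual R = [3, -3] ⊗ [1, 3] ⊗ w, so R[i,j,k] = a[i]·b[j]·w[k]. Pick indices with nonzero a[0]·b[0] = (3)·(1) = 3. Only the fibre through (0,0,·) is needed: R[0,0,:] = T[0,0,:] − Σₗ aₗ[0]bₗ[0]cₗ = [-6, -13] − (-1)·(-2)·[0, -2] = [-6, -9]. Then w[k] = R[0,0,k] / 3 for each k, giving w = [-6, -9] / 3 = [-2, -3].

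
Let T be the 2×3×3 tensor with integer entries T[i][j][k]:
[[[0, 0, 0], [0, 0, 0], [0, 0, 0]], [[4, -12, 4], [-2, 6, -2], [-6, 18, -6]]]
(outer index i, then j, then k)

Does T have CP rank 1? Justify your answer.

The mode-1 fibre T[:,0,0] = [0, 4] gives a = [0, 1] (primitive direction); the mode-2 fibre T[1,:,0] = [4, -2, -6] gives b = [2, -1, -3]; then c[k] = T[1,0,k] / (a[1]·b[0]) = [4, -12, 4] / 2 = [2, -6, 2].
Expanding [0, 1] ⊗ [2, -1, -3] ⊗ [2, -6, 2] reproduces all 18 entries of T, so T = [0, 1] ⊗ [2, -1, -3] ⊗ [2, -6, 2] and rank(T) ≤ 1.
Equivalently every frontal slice T[:,:,k] is c[k] times the rank-1 matrix [0, 1] ⊗ [2, -1, -3]. So T has rank 1 (it is nonzero).

Yes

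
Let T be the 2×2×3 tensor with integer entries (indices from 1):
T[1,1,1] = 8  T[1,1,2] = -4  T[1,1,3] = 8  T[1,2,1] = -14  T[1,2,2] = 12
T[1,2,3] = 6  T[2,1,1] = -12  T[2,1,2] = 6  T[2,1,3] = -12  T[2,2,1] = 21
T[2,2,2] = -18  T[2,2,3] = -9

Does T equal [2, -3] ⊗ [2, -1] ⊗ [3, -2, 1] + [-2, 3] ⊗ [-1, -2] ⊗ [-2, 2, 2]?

Reconstruct entrywise from the claimed factors. For example, T[1,1,1] = 8 and Σₗ aₗ[1]bₗ[1]cₗ[1] = (2)·(2)·(3) + (-2)·(-1)·(-2) = 8; checking all 12 entries, every one matches. The claim holds.

Yes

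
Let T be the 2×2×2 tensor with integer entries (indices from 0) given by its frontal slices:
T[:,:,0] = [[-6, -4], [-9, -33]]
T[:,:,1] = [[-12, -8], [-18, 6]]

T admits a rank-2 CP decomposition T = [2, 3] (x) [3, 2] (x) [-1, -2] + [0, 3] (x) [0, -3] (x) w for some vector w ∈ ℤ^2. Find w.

Subtract the known terms from T to get the rank-1 residual R = [0, 3] (x) [0, -3] (x) w, so R[i,j,k] = a[i]·b[j]·w[k]. Pick indices with nonzero a[1]·b[1] = (3)·(-3) = -9. Only the fibre through (1,1,·) is needed: R[1,1,:] = T[1,1,:] − Σₗ aₗ[1]bₗ[1]cₗ = [-33, 6] − (3)·(2)·[-1, -2] = [-27, 18]. Then w[k] = R[1,1,k] / -9 for each k, giving w = [-27, 18] / -9 = [3, -2].

w = [3, -2]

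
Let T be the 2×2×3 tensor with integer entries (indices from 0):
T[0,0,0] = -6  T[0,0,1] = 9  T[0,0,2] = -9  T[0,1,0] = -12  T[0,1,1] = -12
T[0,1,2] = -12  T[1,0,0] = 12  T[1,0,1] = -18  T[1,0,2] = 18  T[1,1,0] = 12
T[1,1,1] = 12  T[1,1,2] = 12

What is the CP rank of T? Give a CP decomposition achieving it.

rank(T) = 2

Lower bound: the mode-1 unfolding of T (rows indexed by i, columns by (j,k) = (0,0), (0,1), (0,2), (1,0), (1,1), (1,2)) is [[-6, 9, -9, -12, -12, -12], [12, -18, 18, 12, 12, 12]].
There the 2×2 minor on rows i ∈ {0, 1}, columns (j,k) ∈ {(0,0), (1,0)} is det [[-6, -12], [12, 12]] = 72 ≠ 0, so this unfolding has rank ≥ 2; CP rank is at least every unfolding rank, so rank(T) ≥ 2. (This is only a lower bound: in general the CP rank may exceed every unfolding rank, so we still need to exhibit 2 rank-1 terms summing to T.)
Upper bound — finding two terms. Write S_k = T[:,:,k] for the frontal slices: S₀ = [[-6, -12], [12, 12]], S₁ = [[9, -12], [-18, 12]], S₂ = [[-9, -12], [18, 12]].
If T = a₁ ⊗ b₁ ⊗ c₁ + a₂ ⊗ b₂ ⊗ c₂ then each S_k = c₁[k]·a₁b₁ᵀ + c₂[k]·a₂b₂ᵀ. S₀ and S₁ are linearly independent, so a₁b₁ᵀ and a₂b₂ᵀ must span the same plane of matrices: they are the rank-1 matrices of the form x·S₀ + y·S₁.
det(x·S₀ + y·S₁) is 72·x² − 36·xy − 108·y² = 36·(2·x − 3·y)(x + y), vanishing at (x:y) = (3:2) and (1:-1).
M₁ = 3·S₀ + 2·S₁ = [[0, -60], [0, 60]] = (-60)·[1, -1][0, 1]ᵀ and M₂ = S₀ − S₁ = [[-15, 0], [30, 0]] = (-15)·[1, -2][1, 0]ᵀ, so take a₁ = [1, -1], b₁ = [0, 1], a₂ = [1, -2], b₂ = [1, 0].
Each slice is an integer combination of E₁ = a₁b₁ᵀ and E₂ = a₂b₂ᵀ: S₀ = −12·E₁ − 6·E₂, S₁ = −12·E₁ + 9·E₂, S₂ = −12·E₁ − 9·E₂; reading off coefficients, c₁ = [-12, -12, -12] and c₂ = [-6, 9, -9].
Hence T = [1, -1] ⊗ [0, 1] ⊗ [-12, -12, -12] + [1, -2] ⊗ [1, 0] ⊗ [-6, 9, -9], so rank(T) ≤ 2.
These bounds meet, so rank(T) = 2.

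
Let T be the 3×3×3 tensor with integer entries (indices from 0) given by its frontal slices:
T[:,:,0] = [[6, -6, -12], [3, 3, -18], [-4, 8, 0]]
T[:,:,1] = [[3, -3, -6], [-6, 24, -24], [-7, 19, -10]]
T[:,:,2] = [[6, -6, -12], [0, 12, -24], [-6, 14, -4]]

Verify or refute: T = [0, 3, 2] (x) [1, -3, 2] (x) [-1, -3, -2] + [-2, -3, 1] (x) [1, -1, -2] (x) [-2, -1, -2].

No

Reconstruct entry (0,0,0) from the claimed factors: Σₗ aₗ[0]bₗ[0]cₗ[0] = (0)·(1)·(-1) + (-2)·(1)·(-2) = 4, but T[0,0,0] = 6. The claim is false.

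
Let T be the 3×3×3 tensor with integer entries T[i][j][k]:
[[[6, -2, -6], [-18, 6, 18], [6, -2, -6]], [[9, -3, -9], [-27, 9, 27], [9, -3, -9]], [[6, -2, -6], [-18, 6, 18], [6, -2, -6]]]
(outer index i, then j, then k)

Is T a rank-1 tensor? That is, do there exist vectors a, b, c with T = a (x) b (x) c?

Yes

If T = a (x) b (x) c then every fibre of T is a multiple of the corresponding factor, so read the factors off the fibres through the nonzero entry T[0,0,0] = 6.
The mode-1 fibre T[:,0,0] = [6, 9, 6] gives a = [2, 3, 2] (primitive direction); the mode-2 fibre T[0,:,0] = [6, -18, 6] gives b = [1, -3, 1]; then c[k] = T[0,0,k] / (a[0]·b[0]) = [6, -2, -6] / 2 = [3, -1, -3].
Expanding [2, 3, 2] (x) [1, -3, 1] (x) [3, -1, -3] reproduces all 27 entries of T, so T = [2, 3, 2] (x) [1, -3, 1] (x) [3, -1, -3] and rank(T) ≤ 1.
Equivalently every frontal slice T[:,:,k] is c[k] times the rank-1 matrix [2, 3, 2] (x) [1, -3, 1]. So T has rank 1 (it is nonzero).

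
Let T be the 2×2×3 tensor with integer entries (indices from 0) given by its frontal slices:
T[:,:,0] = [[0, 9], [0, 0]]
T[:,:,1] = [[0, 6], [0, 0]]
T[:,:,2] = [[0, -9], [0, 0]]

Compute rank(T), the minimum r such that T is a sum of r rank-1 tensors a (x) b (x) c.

Lower bound: T ≠ 0 (e.g. T[0,1,0] = 9), so rank(T) ≥ 1.
Upper bound: if T = a (x) b (x) c then every fibre of T is a multiple of the corresponding factor, so read the factors off the fibres through the nonzero entry T[0,1,0] = 9.
The mode-1 fibre T[:,1,0] = [9, 0] gives a = [1, 0] (primitive direction); the mode-2 fibre T[0,:,0] = [0, 9] gives b = [0, 1]; then c[k] = T[0,1,k] / (a[0]·b[1]) = [9, 6, -9] / 1 = [9, 6, -9].
Expanding [1, 0] (x) [0, 1] (x) [9, 6, -9] reproduces all 12 entries of T, so T = [1, 0] (x) [0, 1] (x) [9, 6, -9] and rank(T) ≤ 1.
These bounds meet, so rank(T) = 1.

1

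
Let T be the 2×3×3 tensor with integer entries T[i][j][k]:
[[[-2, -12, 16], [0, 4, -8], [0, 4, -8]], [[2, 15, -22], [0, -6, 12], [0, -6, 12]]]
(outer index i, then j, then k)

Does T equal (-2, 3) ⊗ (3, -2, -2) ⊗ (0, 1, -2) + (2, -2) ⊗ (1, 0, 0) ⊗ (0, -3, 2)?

No

Reconstruct entry (0,0,0) from the claimed factors: Σₗ aₗ[0]bₗ[0]cₗ[0] = (-2)·(3)·(0) + (2)·(1)·(0) = 0, but T[0,0,0] = -2. The claim is false.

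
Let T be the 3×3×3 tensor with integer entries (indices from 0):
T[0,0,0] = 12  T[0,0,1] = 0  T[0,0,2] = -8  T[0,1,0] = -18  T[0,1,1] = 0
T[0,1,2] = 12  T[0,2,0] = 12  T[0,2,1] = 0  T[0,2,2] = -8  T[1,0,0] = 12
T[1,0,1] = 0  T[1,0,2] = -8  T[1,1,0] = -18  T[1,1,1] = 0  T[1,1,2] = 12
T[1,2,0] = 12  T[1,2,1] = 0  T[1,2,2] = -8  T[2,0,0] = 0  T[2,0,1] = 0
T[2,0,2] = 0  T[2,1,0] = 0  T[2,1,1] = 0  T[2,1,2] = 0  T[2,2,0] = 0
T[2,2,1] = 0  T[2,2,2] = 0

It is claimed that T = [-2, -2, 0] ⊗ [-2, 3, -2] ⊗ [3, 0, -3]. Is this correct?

Reconstruct entry (0,0,2) from the claimed factors: Σₗ aₗ[0]bₗ[0]cₗ[2] = (-2)·(-2)·(-3) = -12, but T[0,0,2] = -8. The claim is false.

No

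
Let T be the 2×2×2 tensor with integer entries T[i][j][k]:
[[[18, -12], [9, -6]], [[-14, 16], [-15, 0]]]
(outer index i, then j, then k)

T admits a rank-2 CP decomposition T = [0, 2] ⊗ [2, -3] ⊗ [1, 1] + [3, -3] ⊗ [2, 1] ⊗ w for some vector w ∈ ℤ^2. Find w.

w = [3, -2]

Subtract the known terms from T to get the rank-1 residual R = [3, -3] ⊗ [2, 1] ⊗ w, so R[i,j,k] = a[i]·b[j]·w[k]. Pick indices with nonzero a[0]·b[0] = (3)·(2) = 6. Only the fibre through (0,0,·) is needed: R[0,0,:] = T[0,0,:] − Σₗ aₗ[0]bₗ[0]cₗ = [18, -12] − (0)·(2)·[1, 1] = [18, -12]. Then w[k] = R[0,0,k] / 6 for each k, giving w = [18, -12] / 6 = [3, -2].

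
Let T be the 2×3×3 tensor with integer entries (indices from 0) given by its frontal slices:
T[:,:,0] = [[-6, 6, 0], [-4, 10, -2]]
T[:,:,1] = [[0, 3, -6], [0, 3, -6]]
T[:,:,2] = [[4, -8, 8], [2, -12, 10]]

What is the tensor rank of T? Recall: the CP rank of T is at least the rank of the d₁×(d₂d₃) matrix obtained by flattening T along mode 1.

Lower bound: the mode-3 unfolding of T (rows indexed by k, columns by (i,j) = (0,0), (0,1), (0,2), (1,0), (1,1), (1,2)) is [[-6, 6, 0, -4, 10, -2], [0, 3, -6, 0, 3, -6], [4, -8, 8, 2, -12, 10]].
There the 3×3 minor on rows k ∈ {0, 1, 2}, columns (i,j) ∈ {(0,0), (0,1), (1,0)} is det [[-6, 6, -4], [0, 3, 0], [4, -8, 2]] = 12 ≠ 0, so this unfolding has rank ≥ 3; CP rank is at least every unfolding rank, so rank(T) ≥ 3. (Flattening ranks never certify an upper bound on CP rank; for that we must actually write T with 3 rank-1 terms.)
Upper bound: T is a sum of 3 rank-1 terms, T = [0, 1] (x) [1, 2, -1] (x) [2, 0, -2] + [1, 1] (x) [1, -2, 2] (x) [-2, -2, 4] + [1, 1] (x) [2, -1, -2] (x) [-2, 1, 0] (written with every a and b primitive with positive leading entry and the scale carried by c; CP decompositions are not unique, and this one is verified by expanding entrywise), so rank(T) ≤ 3.
These bounds meet, so rank(T) = 3.

3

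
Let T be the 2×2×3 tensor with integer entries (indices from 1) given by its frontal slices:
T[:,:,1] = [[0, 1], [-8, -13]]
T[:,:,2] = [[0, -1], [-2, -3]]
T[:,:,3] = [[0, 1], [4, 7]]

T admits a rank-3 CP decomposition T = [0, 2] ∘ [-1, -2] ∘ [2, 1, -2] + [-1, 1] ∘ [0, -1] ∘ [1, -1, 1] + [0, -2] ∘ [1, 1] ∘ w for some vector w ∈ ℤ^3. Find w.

Subtract the known terms from T to get the rank-1 residual R = [0, -2] ∘ [1, 1] ∘ w, so R[i,j,k] = a[i]·b[j]·w[k]. Pick indices with nonzero a[2]·b[1] = (-2)·(1) = -2. Only the fibre through (2,1,·) is needed: R[2,1,:] = T[2,1,:] − Σₗ aₗ[2]bₗ[1]cₗ = [-8, -2, 4] − (2)·(-1)·[2, 1, -2] − (1)·(0)·[1, -1, 1] = [-4, 0, 0]. Then w[k] = R[2,1,k] / -2 for each k, giving w = [-4, 0, 0] / -2 = [2, 0, 0].

w = [2, 0, 0]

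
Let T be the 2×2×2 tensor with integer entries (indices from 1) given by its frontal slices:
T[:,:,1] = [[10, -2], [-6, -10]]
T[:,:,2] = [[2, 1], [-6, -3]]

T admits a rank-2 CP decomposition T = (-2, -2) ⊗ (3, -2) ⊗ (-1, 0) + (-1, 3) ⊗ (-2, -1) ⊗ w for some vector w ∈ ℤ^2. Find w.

w = (2, 1)

Subtract the known terms from T to get the rank-1 residual R = (-1, 3) ⊗ (-2, -1) ⊗ w, so R[i,j,k] = a[i]·b[j]·w[k]. Pick indices with nonzero a[1]·b[1] = (-1)·(-2) = 2. Only the fibre through (1,1,·) is needed: R[1,1,:] = T[1,1,:] − Σₗ aₗ[1]bₗ[1]cₗ = [10, 2] − (-2)·(3)·(-1, 0) = [4, 2]. Then w[k] = R[1,1,k] / 2 for each k, giving w = [4, 2] / 2 = (2, 1).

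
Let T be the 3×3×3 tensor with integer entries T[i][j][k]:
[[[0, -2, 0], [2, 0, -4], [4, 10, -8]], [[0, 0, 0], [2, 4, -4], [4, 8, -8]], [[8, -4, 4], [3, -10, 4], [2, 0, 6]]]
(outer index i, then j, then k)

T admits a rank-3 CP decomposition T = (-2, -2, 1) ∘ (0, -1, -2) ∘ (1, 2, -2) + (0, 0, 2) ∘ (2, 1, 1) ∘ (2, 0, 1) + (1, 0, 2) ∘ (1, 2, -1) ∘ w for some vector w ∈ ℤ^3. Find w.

w = (0, -2, 0)

Subtract the known terms from T to get the rank-1 residual R = (1, 0, 2) ∘ (1, 2, -1) ∘ w, so R[i,j,k] = a[i]·b[j]·w[k]. Pick indices with nonzero a[0]·b[0] = (1)·(1) = 1. Only the fibre through (0,0,·) is needed: R[0,0,:] = T[0,0,:] − Σₗ aₗ[0]bₗ[0]cₗ = [0, -2, 0] − (-2)·(0)·(1, 2, -2) − (0)·(2)·(2, 0, 1) = [0, -2, 0]. Then w[k] = R[0,0,k] / 1 for each k, giving w = [0, -2, 0] / 1 = (0, -2, 0).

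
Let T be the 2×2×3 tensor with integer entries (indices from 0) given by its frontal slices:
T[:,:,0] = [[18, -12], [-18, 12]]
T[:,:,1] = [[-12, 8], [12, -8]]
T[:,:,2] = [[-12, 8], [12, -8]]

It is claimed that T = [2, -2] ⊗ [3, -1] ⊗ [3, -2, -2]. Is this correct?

Reconstruct entry (0,1,0) from the claimed factors: Σₗ aₗ[0]bₗ[1]cₗ[0] = (2)·(-1)·(3) = -6, but T[0,1,0] = -12. The claim is false.

No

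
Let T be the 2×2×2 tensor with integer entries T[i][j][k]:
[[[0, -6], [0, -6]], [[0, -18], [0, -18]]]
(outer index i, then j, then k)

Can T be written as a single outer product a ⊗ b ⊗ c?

Yes

The mode-1 fibre T[:,0,1] = [-6, -18] gives a = [1, 3] (primitive direction); the mode-2 fibre T[0,:,1] = [-6, -6] gives b = [1, 1]; then c[k] = T[0,0,k] / (a[0]·b[0]) = [0, -6] / 1 = [0, -6].
Expanding [1, 3] ⊗ [1, 1] ⊗ [0, -6] reproduces all 8 entries of T, so T = [1, 3] ⊗ [1, 1] ⊗ [0, -6] and rank(T) ≤ 1.
Equivalently every frontal slice T[:,:,k] is c[k] times the rank-1 matrix [1, 3] ⊗ [1, 1]. So T has rank 1 (it is nonzero).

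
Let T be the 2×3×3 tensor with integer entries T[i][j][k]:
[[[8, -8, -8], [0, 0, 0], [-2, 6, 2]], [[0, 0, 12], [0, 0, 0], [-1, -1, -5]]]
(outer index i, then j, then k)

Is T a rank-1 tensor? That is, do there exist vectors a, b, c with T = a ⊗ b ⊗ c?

No

The mode-3 unfolding of T (rows indexed by k, columns by (i,j) = (0,0), (0,1), (0,2), (1,0), (1,1), (1,2)) is [[8, 0, -2, 0, 0, -1], [-8, 0, 6, 0, 0, -1], [-8, 0, 2, 12, 0, -5]].
There the 3×3 minor on rows k ∈ {0, 1, 2}, columns (i,j) ∈ {(0,0), (0,2), (1,0)} is det [[8, -2, 0], [-8, 6, 0], [-8, 2, 12]] = 384 ≠ 0, so this unfolding has rank ≥ 3; CP rank is at least every unfolding rank, so rank(T) ≥ 3.
In particular rank(T) ≥ 3 > 1, so T is not rank-1.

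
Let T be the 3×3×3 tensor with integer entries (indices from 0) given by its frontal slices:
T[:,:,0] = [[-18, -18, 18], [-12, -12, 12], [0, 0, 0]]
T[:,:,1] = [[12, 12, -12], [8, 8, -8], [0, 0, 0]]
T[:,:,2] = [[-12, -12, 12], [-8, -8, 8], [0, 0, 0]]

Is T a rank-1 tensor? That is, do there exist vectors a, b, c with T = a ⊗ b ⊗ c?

The mode-1 fibre T[:,0,0] = [-18, -12, 0] gives a = [3, 2, 0] (primitive direction); the mode-2 fibre T[0,:,0] = [-18, -18, 18] gives b = [1, 1, -1]; then c[k] = T[0,0,k] / (a[0]·b[0]) = [-18, 12, -12] / 3 = [-6, 4, -4].
Expanding [3, 2, 0] ⊗ [1, 1, -1] ⊗ [-6, 4, -4] reproduces all 27 entries of T, so T = [3, 2, 0] ⊗ [1, 1, -1] ⊗ [-6, 4, -4] and rank(T) ≤ 1.
Equivalently every frontal slice T[:,:,k] is c[k] times the rank-1 matrix [3, 2, 0] ⊗ [1, 1, -1]. So T has rank 1 (it is nonzero).

Yes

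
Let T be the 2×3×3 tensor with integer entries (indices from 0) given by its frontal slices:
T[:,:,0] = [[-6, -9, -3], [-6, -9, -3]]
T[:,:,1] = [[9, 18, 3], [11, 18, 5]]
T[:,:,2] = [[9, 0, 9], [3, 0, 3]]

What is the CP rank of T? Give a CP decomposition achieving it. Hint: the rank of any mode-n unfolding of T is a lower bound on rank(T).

Lower bound: the mode-3 unfolding of T (rows indexed by k, columns by (i,j) = (0,0), (0,1), (0,2), (1,0), (1,1), (1,2)) is [[-6, -9, -3, -6, -9, -3], [9, 18, 3, 11, 18, 5], [9, 0, 9, 3, 0, 3]].
There the 2×2 minor on rows k ∈ {0, 1}, columns (i,j) ∈ {(0,0), (0,1)} is det [[-6, -9], [9, 18]] = -27 ≠ 0, so this unfolding has rank ≥ 2; CP rank is at least every unfolding rank, so rank(T) ≥ 2. (This is only a lower bound: in general the CP rank may exceed every unfolding rank, so we still need to exhibit 2 rank-1 terms summing to T.)
Upper bound — finding two terms. Write S_k = T[:,:,k] for the frontal slices: S₀ = [[-6, -9, -3], [-6, -9, -3]], S₁ = [[9, 18, 3], [11, 18, 5]], S₂ = [[9, 0, 9], [3, 0, 3]].
If T = a₁ ⊗ b₁ ⊗ c₁ + a₂ ⊗ b₂ ⊗ c₂ then each S_k = c₁[k]·a₁b₁ᵀ + c₂[k]·a₂b₂ᵀ. S₀ and S₁ are linearly independent, so a₁b₁ᵀ and a₂b₂ᵀ must span the same plane of matrices: they are the rank-1 matrices of the form x·S₀ + y·S₁.
The 2×2 minor of x·S₀ + y·S₁ on rows {0,1}, columns {0,1} is 18·xy − 36·y² = 18·(x − 2·y)(y), vanishing at (x:y) = (2:1) and (1:0).
M₁ = 2·S₀ + S₁ = [[-3, 0, -3], [-1, 0, -1]] = −[3, 1][1, 0, 1]ᵀ and M₂ = S₀ = [[-6, -9, -3], [-6, -9, -3]] = (-3)·[1, 1][2, 3, 1]ᵀ, so take a₁ = [3, 1], b₁ = [1, 0, 1], a₂ = [1, 1], b₂ = [2, 3, 1].
Each slice is an integer combination of E₁ = a₁b₁ᵀ and E₂ = a₂b₂ᵀ: S₀ = −3·E₂, S₁ = −E₁ + 6·E₂, S₂ = 3·E₁; reading off coefficients, c₁ = [0, -1, 3] and c₂ = [-3, 6, 0].
Hence T = [3, 1] ⊗ [1, 0, 1] ⊗ [0, -1, 3] + [1, 1] ⊗ [2, 3, 1] ⊗ [-3, 6, 0], so rank(T) ≤ 2.
These bounds meet, so rank(T) = 2.
Check entry T[1,2,1] = 5: (1)·(1)·(-1) + (1)·(1)·(6) = 5.

rank(T) = 2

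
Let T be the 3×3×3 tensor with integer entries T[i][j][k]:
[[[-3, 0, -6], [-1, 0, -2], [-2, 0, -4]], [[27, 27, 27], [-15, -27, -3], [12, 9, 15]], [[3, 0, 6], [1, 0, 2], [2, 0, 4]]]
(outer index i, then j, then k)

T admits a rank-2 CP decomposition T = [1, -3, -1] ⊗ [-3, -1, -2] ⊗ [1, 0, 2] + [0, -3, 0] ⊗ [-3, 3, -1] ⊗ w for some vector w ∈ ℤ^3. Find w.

Subtract the known terms from T to get the rank-1 residual R = [0, -3, 0] ⊗ [-3, 3, -1] ⊗ w, so R[i,j,k] = a[i]·b[j]·w[k]. Pick indices with nonzero a[1]·b[0] = (-3)·(-3) = 9. Only the fibre through (1,0,·) is needed: R[1,0,:] = T[1,0,:] − Σₗ aₗ[1]bₗ[0]cₗ = [27, 27, 27] − (-3)·(-3)·[1, 0, 2] = [18, 27, 9]. Then w[k] = R[1,0,k] / 9 for each k, giving w = [18, 27, 9] / 9 = [2, 3, 1].

w = [2, 3, 1]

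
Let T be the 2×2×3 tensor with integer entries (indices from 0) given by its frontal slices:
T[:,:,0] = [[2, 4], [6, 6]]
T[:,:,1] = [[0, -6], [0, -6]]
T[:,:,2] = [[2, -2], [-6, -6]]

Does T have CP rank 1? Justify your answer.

The mode-3 unfolding of T (rows indexed by k, columns by (i,j) = (0,0), (0,1), (1,0), (1,1)) is [[2, 4, 6, 6], [0, -6, 0, -6], [2, -2, -6, -6]].
There the 3×3 minor on rows k ∈ {0, 1, 2}, columns (i,j) ∈ {(0,0), (0,1), (1,0)} is det [[2, 4, 6], [0, -6, 0], [2, -2, -6]] = 144 ≠ 0, so this unfolding has rank ≥ 3; CP rank is at least every unfolding rank, so rank(T) ≥ 3.
In particular rank(T) ≥ 3 > 1, so T is not rank-1.

No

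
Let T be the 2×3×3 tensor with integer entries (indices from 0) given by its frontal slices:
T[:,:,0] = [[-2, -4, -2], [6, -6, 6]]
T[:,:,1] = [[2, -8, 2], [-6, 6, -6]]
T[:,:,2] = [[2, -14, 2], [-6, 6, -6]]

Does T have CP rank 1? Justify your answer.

No

The mode-3 unfolding of T (rows indexed by k, columns by (i,j) = (0,0), (0,1), (0,2), (1,0), (1,1), (1,2)) is [[-2, -4, -2, 6, -6, 6], [2, -8, 2, -6, 6, -6], [2, -14, 2, -6, 6, -6]].
There the 2×2 minor on rows k ∈ {0, 1}, columns (i,j) ∈ {(0,0), (0,1)} is det [[-2, -4], [2, -8]] = 24 ≠ 0, so this unfolding has rank ≥ 2; CP rank is at least every unfolding rank, so rank(T) ≥ 2.
In particular rank(T) ≥ 2 > 1, so T is not rank-1.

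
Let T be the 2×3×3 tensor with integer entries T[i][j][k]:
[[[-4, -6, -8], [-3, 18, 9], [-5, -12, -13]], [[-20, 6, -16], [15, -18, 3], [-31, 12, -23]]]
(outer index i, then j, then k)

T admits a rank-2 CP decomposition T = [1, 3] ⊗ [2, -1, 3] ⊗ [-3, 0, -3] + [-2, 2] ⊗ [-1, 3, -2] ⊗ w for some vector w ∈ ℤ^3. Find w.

w = [1, -3, -1]

Subtract the known terms from T to get the rank-1 residual R = [-2, 2] ⊗ [-1, 3, -2] ⊗ w, so R[i,j,k] = a[i]·b[j]·w[k]. Pick indices with nonzero a[0]·b[0] = (-2)·(-1) = 2. Only the fibre through (0,0,·) is needed: R[0,0,:] = T[0,0,:] − Σₗ aₗ[0]bₗ[0]cₗ = [-4, -6, -8] − (1)·(2)·[-3, 0, -3] = [2, -6, -2]. Then w[k] = R[0,0,k] / 2 for each k, giving w = [2, -6, -2] / 2 = [1, -3, -1].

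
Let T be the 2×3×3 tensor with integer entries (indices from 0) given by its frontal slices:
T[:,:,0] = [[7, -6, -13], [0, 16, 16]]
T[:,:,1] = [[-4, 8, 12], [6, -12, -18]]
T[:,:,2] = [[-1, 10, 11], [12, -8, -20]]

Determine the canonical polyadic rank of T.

Lower bound: in the mode-3 unfolding of T (rows indexed by k, columns by (i,j)) the 2×2 minor on rows k ∈ {0, 1}, columns (i,j) ∈ {(0,0), (0,1)} is det [[7, -6], [-4, 8]] = 32 ≠ 0, so that unfolding has rank ≥ 2 and hence rank(T) ≥ 2 (CP rank is at least every unfolding rank, though it can be larger).
Upper bound: with S_k = T[:,:,k], the two rank-1 terms a₁b₁ᵀ, a₂b₂ᵀ are the rank-1 members of the pencil x·S₀ + y·S₁.
The 2×2 minor of x·S₀ + y·S₁ on rows {0,1}, columns {0,1} is 112·x² − 112·xy = 112·(x − y)(x), vanishing at (x:y) = (1:1) and (0:1).
M₁ = S₀ + S₁ = [[3, 2, -1], [6, 4, -2]] = (1, 2)(3, 2, -1)ᵀ and M₂ = S₁ = [[-4, 8, 12], [6, -12, -18]] = (-2)·(2, -3)(1, -2, -3)ᵀ, so take a₁ = (1, 2), b₁ = (3, 2, -1), a₂ = (2, -3), b₂ = (1, -2, -3).
Each slice is an integer combination of E₁ = a₁b₁ᵀ and E₂ = a₂b₂ᵀ: S₀ = E₁ + 2·E₂, S₁ = −2·E₂, S₂ = E₁ − 2·E₂; reading off coefficients, c₁ = (1, 0, 1) and c₂ = (2, -2, -2).
Hence T = (1, 2) ∘ (3, 2, -1) ∘ (1, 0, 1) + (2, -3) ∘ (1, -2, -3) ∘ (2, -2, -2), so rank(T) ≤ 2.
These bounds meet, so rank(T) = 2.

2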